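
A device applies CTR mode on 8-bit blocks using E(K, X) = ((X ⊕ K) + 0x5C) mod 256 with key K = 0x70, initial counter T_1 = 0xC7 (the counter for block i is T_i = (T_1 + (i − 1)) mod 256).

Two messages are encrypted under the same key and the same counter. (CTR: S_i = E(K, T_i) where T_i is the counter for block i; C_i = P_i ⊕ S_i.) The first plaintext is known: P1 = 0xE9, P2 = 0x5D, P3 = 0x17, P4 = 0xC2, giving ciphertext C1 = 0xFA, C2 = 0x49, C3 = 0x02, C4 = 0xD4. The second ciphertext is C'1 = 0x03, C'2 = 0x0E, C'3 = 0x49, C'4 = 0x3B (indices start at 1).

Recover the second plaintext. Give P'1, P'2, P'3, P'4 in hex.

In CTR with a reused counter, both messages share the same keystream S_i, so C_i ⊕ C'_i = P_i ⊕ P'_i and thus P'_i = P_i ⊕ C_i ⊕ C'_i.
P'1: 0xE9 ⊕ 0xFA ⊕ 0x03 = 0x10.
P'2: 0x5D ⊕ 0x49 ⊕ 0x0E = 0x1A.
P'3: 0x17 ⊕ 0x02 ⊕ 0x49 = 0x5C.
P'4: 0xC2 ⊕ 0xD4 ⊕ 0x3B = 0x2D.

P'1 = 0x10, P'2 = 0x1A, P'3 = 0x5C, P'4 = 0x2D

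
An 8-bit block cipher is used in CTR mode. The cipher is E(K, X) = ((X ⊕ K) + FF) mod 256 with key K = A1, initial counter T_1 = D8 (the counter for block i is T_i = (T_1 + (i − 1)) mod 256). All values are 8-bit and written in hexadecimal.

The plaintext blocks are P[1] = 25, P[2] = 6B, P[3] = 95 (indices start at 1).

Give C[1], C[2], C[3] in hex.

CTR encryption: S_i = E(K, T_i) where T_i is the counter for block i; C_i = P_i ⊕ S_i.
C[1]: T = D8, S = E(K, T) = 78; 25 ⊕ 78 = 5D.
C[2]: T = D9, S = E(K, T) = 77; 6B ⊕ 77 = 1C.
C[3]: T = DA, S = E(K, T) = 7A; 95 ⊕ 7A = EF.

C[1] = 5D, C[2] = 1C, C[3] = EF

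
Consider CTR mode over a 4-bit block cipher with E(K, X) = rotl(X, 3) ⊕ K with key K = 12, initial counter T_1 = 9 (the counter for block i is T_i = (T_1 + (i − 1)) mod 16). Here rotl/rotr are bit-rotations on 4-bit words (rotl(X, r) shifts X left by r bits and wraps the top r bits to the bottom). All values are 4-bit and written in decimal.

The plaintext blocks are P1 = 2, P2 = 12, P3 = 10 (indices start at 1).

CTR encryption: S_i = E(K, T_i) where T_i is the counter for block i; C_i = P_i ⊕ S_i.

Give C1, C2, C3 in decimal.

C1 = 2, C2 = 5, C3 = 11

C1: T = 9, S = E(K, T) = 0; 2 ⊕ 0 = 2.
C2: T = 10, S = E(K, T) = 9; 12 ⊕ 9 = 5.
C3: T = 11, S = E(K, T) = 1; 10 ⊕ 1 = 11.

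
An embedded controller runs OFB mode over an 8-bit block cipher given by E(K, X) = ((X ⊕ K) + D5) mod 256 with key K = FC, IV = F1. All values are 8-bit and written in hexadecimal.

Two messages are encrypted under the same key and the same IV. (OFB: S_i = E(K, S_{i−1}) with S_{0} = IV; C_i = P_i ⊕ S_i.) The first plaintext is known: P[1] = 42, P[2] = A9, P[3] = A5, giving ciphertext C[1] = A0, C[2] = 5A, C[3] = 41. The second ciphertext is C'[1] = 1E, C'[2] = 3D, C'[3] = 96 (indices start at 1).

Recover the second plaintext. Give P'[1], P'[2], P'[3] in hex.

P'[1] = FC, P'[2] = CE, P'[3] = 72

In OFB with a reused IV, both messages share the same keystream S_i, so C_i ⊕ C'_i = P_i ⊕ P'_i and thus P'_i = P_i ⊕ C_i ⊕ C'_i.
P'[1]: 42 ⊕ A0 ⊕ 1E = FC.
P'[2]: A9 ⊕ 5A ⊕ 3D = CE.
P'[3]: A5 ⊕ 41 ⊕ 96 = 72.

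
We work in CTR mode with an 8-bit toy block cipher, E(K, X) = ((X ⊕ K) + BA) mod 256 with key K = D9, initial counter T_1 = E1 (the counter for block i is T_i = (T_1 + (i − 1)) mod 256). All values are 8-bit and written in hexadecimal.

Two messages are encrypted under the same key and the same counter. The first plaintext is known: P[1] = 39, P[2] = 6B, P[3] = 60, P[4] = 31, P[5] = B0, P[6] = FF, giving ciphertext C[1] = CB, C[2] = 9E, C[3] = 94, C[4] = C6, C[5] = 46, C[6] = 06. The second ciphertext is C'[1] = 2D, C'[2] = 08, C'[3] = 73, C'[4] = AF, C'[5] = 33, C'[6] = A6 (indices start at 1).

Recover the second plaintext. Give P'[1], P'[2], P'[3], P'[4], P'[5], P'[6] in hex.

In CTR with a reused counter, both messages share the same keystream S_i, so C_i ⊕ C'_i = P_i ⊕ P'_i and thus P'_i = P_i ⊕ C_i ⊕ C'_i.
P'[1]: 39 ⊕ CB ⊕ 2D = DF.
P'[2]: 6B ⊕ 9E ⊕ 08 = FD.
P'[3]: 60 ⊕ 94 ⊕ 73 = 87.
P'[4]: 31 ⊕ C6 ⊕ AF = 58.
P'[5]: B0 ⊕ 46 ⊕ 33 = C5.
P'[6]: FF ⊕ 06 ⊕ A6 = 5F.

P'[1] = DF, P'[2] = FD, P'[3] = 87, P'[4] = 58, P'[5] = C5, P'[6] = 5F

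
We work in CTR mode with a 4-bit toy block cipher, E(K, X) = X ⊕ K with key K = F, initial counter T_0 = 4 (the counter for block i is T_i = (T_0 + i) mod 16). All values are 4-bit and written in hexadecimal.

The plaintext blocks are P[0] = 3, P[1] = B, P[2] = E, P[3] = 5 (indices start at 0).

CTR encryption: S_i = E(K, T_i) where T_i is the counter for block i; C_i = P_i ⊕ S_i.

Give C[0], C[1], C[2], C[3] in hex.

C[0]: T = 4, S = E(K, T) = B; 3 ⊕ B = 8.
C[1]: T = 5, S = E(K, T) = A; B ⊕ A = 1.
C[2]: T = 6, S = E(K, T) = 9; E ⊕ 9 = 7.
C[3]: T = 7, S = E(K, T) = 8; 5 ⊕ 8 = D.

C[0] = 8, C[1] = 1, C[2] = 7, C[3] = D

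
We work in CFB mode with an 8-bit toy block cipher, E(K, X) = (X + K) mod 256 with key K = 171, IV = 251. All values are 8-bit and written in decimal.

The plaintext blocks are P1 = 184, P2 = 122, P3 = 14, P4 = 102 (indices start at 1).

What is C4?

C4 = 157

CFB encryption: C_i = P_i ⊕ E(K, C_{i−1}), with C_{0} = IV.
C1: E(K, 251) = 166; 184 ⊕ 166 = 30.
C2: E(K, 30) = 201; 122 ⊕ 201 = 179.
C3: E(K, 179) = 94; 14 ⊕ 94 = 80.
C4: E(K, 80) = 251; 102 ⊕ 251 = 157.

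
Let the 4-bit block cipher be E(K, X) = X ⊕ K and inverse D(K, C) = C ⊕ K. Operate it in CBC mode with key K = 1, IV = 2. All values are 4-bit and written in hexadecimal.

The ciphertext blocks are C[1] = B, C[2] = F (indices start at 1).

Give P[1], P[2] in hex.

CBC decryption: P_i = D(K, C_i) ⊕ C_{i−1}, with C_{0} = IV.
P[1]: D(K, B) = A; A ⊕ 2 = 8.
P[2]: D(K, F) = E; E ⊕ B = 5.

P[1] = 8, P[2] = 5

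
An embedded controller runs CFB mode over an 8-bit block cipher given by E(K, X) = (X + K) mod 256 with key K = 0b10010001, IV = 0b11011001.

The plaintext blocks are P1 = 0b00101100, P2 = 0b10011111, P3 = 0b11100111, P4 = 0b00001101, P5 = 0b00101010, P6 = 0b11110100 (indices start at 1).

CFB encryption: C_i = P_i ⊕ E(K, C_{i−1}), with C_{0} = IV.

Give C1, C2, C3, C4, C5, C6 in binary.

C1: E(K, 0b11011001) = 0b01101010; 0b00101100 ⊕ 0b01101010 = 0b01000110.
C2: E(K, 0b01000110) = 0b11010111; 0b10011111 ⊕ 0b11010111 = 0b01001000.
C3: E(K, 0b01001000) = 0b11011001; 0b11100111 ⊕ 0b11011001 = 0b00111110.
C4: E(K, 0b00111110) = 0b11001111; 0b00001101 ⊕ 0b11001111 = 0b11000010.
C5: E(K, 0b11000010) = 0b01010011; 0b00101010 ⊕ 0b01010011 = 0b01111001.
C6: E(K, 0b01111001) = 0b00001010; 0b11110100 ⊕ 0b00001010 = 0b11111110.

C1 = 0b01000110, C2 = 0b01001000, C3 = 0b00111110, C4 = 0b11000010, C5 = 0b01111001, C6 = 0b11111110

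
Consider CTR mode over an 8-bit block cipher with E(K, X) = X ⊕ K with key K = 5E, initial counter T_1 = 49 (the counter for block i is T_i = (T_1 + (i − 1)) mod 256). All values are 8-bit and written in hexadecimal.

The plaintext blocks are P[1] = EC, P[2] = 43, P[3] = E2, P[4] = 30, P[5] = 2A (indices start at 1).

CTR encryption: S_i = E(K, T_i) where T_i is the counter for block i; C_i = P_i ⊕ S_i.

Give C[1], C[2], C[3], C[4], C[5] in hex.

C[1]: T = 49, S = E(K, T) = 17; EC ⊕ 17 = FB.
C[2]: T = 4A, S = E(K, T) = 14; 43 ⊕ 14 = 57.
C[3]: T = 4B, S = E(K, T) = 15; E2 ⊕ 15 = F7.
C[4]: T = 4C, S = E(K, T) = 12; 30 ⊕ 12 = 22.
C[5]: T = 4D, S = E(K, T) = 13; 2A ⊕ 13 = 39.

C[1] = FB, C[2] = 57, C[3] = F7, C[4] = 22, C[5] = 39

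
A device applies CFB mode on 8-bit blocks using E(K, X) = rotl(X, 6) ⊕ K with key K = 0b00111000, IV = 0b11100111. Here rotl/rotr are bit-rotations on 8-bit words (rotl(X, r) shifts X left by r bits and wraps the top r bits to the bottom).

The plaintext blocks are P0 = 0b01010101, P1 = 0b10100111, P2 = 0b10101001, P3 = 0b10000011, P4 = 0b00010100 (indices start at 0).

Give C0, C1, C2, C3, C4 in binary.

CFB encryption: C_i = P_i ⊕ E(K, C_{i−1}), with C_{−1} = IV.
C0: E(K, 0b11100111) = 0b11000001; 0b01010101 ⊕ 0b11000001 = 0b10010100.
C1: E(K, 0b10010100) = 0b00011101; 0b10100111 ⊕ 0b00011101 = 0b10111010.
C2: E(K, 0b10111010) = 0b10010110; 0b10101001 ⊕ 0b10010110 = 0b00111111.
C3: E(K, 0b00111111) = 0b11110111; 0b10000011 ⊕ 0b11110111 = 0b01110100.
C4: E(K, 0b01110100) = 0b00100101; 0b00010100 ⊕ 0b00100101 = 0b00110001.

C0 = 0b10010100, C1 = 0b10111010, C2 = 0b00111111, C3 = 0b01110100, C4 = 0b00110001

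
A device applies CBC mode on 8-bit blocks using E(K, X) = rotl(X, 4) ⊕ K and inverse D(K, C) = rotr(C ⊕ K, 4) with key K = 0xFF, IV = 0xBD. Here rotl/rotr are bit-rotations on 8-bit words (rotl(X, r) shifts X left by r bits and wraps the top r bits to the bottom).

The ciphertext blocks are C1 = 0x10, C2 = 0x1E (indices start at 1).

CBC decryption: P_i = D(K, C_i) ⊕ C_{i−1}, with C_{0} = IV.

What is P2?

P2 = 0x0E

P2: D(K, 0x1E) = 0x1E; 0x1E ⊕ 0x10 = 0x0E.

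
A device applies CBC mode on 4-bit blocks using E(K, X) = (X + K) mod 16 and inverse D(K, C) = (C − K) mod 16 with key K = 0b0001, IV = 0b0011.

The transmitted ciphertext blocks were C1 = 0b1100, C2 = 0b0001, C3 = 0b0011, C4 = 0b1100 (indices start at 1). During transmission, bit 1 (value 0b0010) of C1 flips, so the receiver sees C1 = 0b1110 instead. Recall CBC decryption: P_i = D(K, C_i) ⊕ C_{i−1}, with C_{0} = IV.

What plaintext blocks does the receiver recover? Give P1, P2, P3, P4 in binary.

P1 = 0b1110, P2 = 0b1110, P3 = 0b0011, P4 = 0b1000

Only C1 changed, to 0b1110. In CBC, a change in C_i garbles P_i and flips the same bit in P_{i+1}. Decrypting the received ciphertext:
P1: D(K, 0b1110) = 0b1101; 0b1101 ⊕ 0b0011 = 0b1110.
P2: D(K, 0b0001) = 0b0000; 0b0000 ⊕ 0b1110 = 0b1110.
P3: D(K, 0b0011) = 0b0010; 0b0010 ⊕ 0b0001 = 0b0011.
P4: D(K, 0b1100) = 0b1011; 0b1011 ⊕ 0b0011 = 0b1000.
Blocks that differ from the original plaintext: P1, P2.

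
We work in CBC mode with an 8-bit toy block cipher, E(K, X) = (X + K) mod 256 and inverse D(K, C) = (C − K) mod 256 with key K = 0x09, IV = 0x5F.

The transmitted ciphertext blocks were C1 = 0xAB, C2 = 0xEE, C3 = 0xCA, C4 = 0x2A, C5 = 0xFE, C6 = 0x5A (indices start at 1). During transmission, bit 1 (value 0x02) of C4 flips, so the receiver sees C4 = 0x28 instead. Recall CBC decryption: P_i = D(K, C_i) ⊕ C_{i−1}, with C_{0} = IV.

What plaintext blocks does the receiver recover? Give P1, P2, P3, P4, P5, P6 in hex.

P1 = 0xFD, P2 = 0x4E, P3 = 0x2F, P4 = 0xD5, P5 = 0xDD, P6 = 0xAF

Only C4 changed, to 0x28. In CBC, a change in C_i garbles P_i and flips the same bit in P_{i+1}. Decrypting the received ciphertext:
P1: D(K, 0xAB) = 0xA2; 0xA2 ⊕ 0x5F = 0xFD.
P2: D(K, 0xEE) = 0xE5; 0xE5 ⊕ 0xAB = 0x4E.
P3: D(K, 0xCA) = 0xC1; 0xC1 ⊕ 0xEE = 0x2F.
P4: D(K, 0x28) = 0x1F; 0x1F ⊕ 0xCA = 0xD5.
P5: D(K, 0xFE) = 0xF5; 0xF5 ⊕ 0x28 = 0xDD.
P6: D(K, 0x5A) = 0x51; 0x51 ⊕ 0xFE = 0xAF.
Blocks that differ from the original plaintext: P4, P5.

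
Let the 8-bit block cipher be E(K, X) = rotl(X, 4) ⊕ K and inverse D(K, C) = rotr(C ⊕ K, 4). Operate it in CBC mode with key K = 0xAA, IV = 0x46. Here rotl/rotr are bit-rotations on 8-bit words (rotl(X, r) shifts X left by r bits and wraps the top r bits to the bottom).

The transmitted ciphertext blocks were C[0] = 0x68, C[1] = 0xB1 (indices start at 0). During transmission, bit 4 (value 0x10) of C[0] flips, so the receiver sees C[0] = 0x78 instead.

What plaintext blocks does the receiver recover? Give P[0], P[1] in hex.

P[0] = 0x6B, P[1] = 0xC9

CBC decryption: P_i = D(K, C_i) ⊕ C_{i−1}, with C_{−1} = IV.
Only C[0] changed, to 0x78. In CBC, a change in C_i garbles P_i and flips the same bit in P_{i+1}. Decrypting the received ciphertext:
P[0]: D(K, 0x78) = 0x2D; 0x2D ⊕ 0x46 = 0x6B.
P[1]: D(K, 0xB1) = 0xB1; 0xB1 ⊕ 0x78 = 0xC9.
Blocks that differ from the original plaintext: P[0], P[1].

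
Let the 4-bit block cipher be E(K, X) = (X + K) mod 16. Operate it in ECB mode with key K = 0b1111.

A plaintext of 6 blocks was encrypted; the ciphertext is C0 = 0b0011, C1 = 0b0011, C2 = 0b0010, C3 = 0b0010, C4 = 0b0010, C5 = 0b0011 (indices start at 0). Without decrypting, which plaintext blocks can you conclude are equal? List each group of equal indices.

P0 = P1 = P5; P2 = P3 = P4

ECB encrypts each block independently with the same key, so equal ciphertext blocks imply equal plaintext blocks.
C0 = C1 = C5 = 0b0011, so P0 = P1 = P5.
C2 = C3 = C4 = 0b0010, so P2 = P3 = P4.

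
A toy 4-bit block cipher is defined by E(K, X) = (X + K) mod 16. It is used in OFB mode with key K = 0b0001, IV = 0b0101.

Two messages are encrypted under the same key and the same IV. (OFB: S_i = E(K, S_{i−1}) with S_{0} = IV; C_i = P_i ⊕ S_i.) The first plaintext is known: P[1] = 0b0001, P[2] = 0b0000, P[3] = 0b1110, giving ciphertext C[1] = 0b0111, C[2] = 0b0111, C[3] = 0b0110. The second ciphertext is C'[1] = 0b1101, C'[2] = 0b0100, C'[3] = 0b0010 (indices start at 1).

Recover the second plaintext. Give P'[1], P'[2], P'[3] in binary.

In OFB with a reused IV, both messages share the same keystream S_i, so C_i ⊕ C'_i = P_i ⊕ P'_i and thus P'_i = P_i ⊕ C_i ⊕ C'_i.
P'[1]: 0b0001 ⊕ 0b0111 ⊕ 0b1101 = 0b1011.
P'[2]: 0b0000 ⊕ 0b0111 ⊕ 0b0100 = 0b0011.
P'[3]: 0b1110 ⊕ 0b0110 ⊕ 0b0010 = 0b1010.

P'[1] = 0b1011, P'[2] = 0b0011, P'[3] = 0b1010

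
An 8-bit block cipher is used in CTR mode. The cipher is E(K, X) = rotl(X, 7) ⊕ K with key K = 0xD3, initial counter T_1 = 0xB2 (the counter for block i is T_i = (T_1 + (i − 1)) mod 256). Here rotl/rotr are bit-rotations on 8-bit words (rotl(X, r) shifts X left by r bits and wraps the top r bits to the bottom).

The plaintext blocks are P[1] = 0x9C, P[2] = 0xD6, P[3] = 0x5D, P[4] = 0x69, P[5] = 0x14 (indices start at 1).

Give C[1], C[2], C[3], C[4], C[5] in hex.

CTR encryption: S_i = E(K, T_i) where T_i is the counter for block i; C_i = P_i ⊕ S_i.
C[1]: T = 0xB2, S = E(K, T) = 0x8A; 0x9C ⊕ 0x8A = 0x16.
C[2]: T = 0xB3, S = E(K, T) = 0x0A; 0xD6 ⊕ 0x0A = 0xDC.
C[3]: T = 0xB4, S = E(K, T) = 0x89; 0x5D ⊕ 0x89 = 0xD4.
C[4]: T = 0xB5, S = E(K, T) = 0x09; 0x69 ⊕ 0x09 = 0x60.
C[5]: T = 0xB6, S = E(K, T) = 0x88; 0x14 ⊕ 0x88 = 0x9C.

C[1] = 0x16, C[2] = 0xDC, C[3] = 0xD4, C[4] = 0x60, C[5] = 0x9C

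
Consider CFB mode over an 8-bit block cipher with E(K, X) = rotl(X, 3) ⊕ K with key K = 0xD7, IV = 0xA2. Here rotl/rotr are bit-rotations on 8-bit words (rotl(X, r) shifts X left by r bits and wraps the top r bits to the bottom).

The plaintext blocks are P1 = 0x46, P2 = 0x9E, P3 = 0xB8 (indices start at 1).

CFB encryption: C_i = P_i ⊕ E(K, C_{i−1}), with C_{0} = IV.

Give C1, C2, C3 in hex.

C1: E(K, 0xA2) = 0xC2; 0x46 ⊕ 0xC2 = 0x84.
C2: E(K, 0x84) = 0xF3; 0x9E ⊕ 0xF3 = 0x6D.
C3: E(K, 0x6D) = 0xBC; 0xB8 ⊕ 0xBC = 0x04.

C1 = 0x84, C2 = 0x6D, C3 = 0x04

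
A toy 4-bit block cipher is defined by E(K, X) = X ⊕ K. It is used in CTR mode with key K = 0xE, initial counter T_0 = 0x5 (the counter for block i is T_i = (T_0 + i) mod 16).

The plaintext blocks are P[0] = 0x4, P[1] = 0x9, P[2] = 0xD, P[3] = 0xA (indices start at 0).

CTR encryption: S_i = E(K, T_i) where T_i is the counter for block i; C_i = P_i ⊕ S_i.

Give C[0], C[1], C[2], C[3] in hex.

C[0] = 0xF, C[1] = 0x1, C[2] = 0x4, C[3] = 0xC

C[0]: T = 0x5, S = E(K, T) = 0xB; 0x4 ⊕ 0xB = 0xF.
C[1]: T = 0x6, S = E(K, T) = 0x8; 0x9 ⊕ 0x8 = 0x1.
C[2]: T = 0x7, S = E(K, T) = 0x9; 0xD ⊕ 0x9 = 0x4.
C[3]: T = 0x8, S = E(K, T) = 0x6; 0xA ⊕ 0x6 = 0xC.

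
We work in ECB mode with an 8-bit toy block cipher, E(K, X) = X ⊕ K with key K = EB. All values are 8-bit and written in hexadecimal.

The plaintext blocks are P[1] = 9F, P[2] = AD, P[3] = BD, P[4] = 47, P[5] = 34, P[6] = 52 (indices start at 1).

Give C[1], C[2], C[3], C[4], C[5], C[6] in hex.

C[1] = 74, C[2] = 46, C[3] = 56, C[4] = AC, C[5] = DF, C[6] = B9

ECB encryption: C_i = E(K, P_i).
C[1]: E(K, 9F) = 74.
C[2]: E(K, AD) = 46.
C[3]: E(K, BD) = 56.
C[4]: E(K, 47) = AC.
C[5]: E(K, 34) = DF.
C[6]: E(K, 52) = B9.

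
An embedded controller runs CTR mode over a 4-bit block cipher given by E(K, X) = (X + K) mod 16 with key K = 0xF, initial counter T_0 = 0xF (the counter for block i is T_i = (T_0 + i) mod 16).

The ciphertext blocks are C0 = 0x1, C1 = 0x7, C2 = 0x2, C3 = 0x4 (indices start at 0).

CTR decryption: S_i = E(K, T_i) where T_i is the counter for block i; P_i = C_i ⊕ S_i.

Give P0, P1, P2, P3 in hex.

P0: T = 0xF, S = E(K, T) = 0xE; 0x1 ⊕ 0xE = 0xF.
P1: T = 0x0, S = E(K, T) = 0xF; 0x7 ⊕ 0xF = 0x8.
P2: T = 0x1, S = E(K, T) = 0x0; 0x2 ⊕ 0x0 = 0x2.
P3: T = 0x2, S = E(K, T) = 0x1; 0x4 ⊕ 0x1 = 0x5.

P0 = 0xF, P1 = 0x8, P2 = 0x2, P3 = 0x5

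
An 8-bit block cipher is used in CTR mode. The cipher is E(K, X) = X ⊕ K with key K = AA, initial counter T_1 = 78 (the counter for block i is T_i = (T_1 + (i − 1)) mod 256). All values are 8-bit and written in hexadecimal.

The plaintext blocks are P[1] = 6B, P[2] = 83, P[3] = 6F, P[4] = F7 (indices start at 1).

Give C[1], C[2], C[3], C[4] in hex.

CTR encryption: S_i = E(K, T_i) where T_i is the counter for block i; C_i = P_i ⊕ S_i.
C[1]: T = 78, S = E(K, T) = D2; 6B ⊕ D2 = B9.
C[2]: T = 79, S = E(K, T) = D3; 83 ⊕ D3 = 50.
C[3]: T = 7A, S = E(K, T) = D0; 6F ⊕ D0 = BF.
C[4]: T = 7B, S = E(K, T) = D1; F7 ⊕ D1 = 26.

C[1] = B9, C[2] = 50, C[3] = BF, C[4] = 26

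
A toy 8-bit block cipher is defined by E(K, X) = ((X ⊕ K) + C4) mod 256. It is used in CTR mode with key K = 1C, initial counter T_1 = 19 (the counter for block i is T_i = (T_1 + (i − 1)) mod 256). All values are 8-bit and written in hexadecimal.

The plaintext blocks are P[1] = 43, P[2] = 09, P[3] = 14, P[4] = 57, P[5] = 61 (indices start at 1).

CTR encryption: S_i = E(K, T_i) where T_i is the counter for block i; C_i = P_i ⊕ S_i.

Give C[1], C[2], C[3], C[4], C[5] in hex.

C[1] = 8A, C[2] = C3, C[3] = DF, C[4] = 93, C[5] = A4

C[1]: T = 19, S = E(K, T) = C9; 43 ⊕ C9 = 8A.
C[2]: T = 1A, S = E(K, T) = CA; 09 ⊕ CA = C3.
C[3]: T = 1B, S = E(K, T) = CB; 14 ⊕ CB = DF.
C[4]: T = 1C, S = E(K, T) = C4; 57 ⊕ C4 = 93.
C[5]: T = 1D, S = E(K, T) = C5; 61 ⊕ C5 = A4.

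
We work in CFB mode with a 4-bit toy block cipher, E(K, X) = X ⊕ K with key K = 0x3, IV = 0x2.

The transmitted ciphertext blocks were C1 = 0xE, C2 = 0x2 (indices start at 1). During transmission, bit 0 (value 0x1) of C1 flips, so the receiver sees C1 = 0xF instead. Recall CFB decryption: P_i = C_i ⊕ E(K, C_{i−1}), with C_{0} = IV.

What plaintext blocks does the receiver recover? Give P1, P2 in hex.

Only C1 changed, to 0xF. In CFB, a change in C_i flips the same bit in P_i and garbles P_{i+1}. Decrypting the received ciphertext:
P1: E(K, 0x2) = 0x1; 0xF ⊕ 0x1 = 0xE.
P2: E(K, 0xF) = 0xC; 0x2 ⊕ 0xC = 0xE.
Blocks that differ from the original plaintext: P1, P2.

P1 = 0xE, P2 = 0xE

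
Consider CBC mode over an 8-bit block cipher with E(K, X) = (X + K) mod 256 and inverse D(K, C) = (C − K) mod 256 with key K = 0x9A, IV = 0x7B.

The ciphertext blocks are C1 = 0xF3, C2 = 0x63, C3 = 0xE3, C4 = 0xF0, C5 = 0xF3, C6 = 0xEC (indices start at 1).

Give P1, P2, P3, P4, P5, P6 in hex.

CBC decryption: P_i = D(K, C_i) ⊕ C_{i−1}, with C_{0} = IV.
P1: D(K, 0xF3) = 0x59; 0x59 ⊕ 0x7B = 0x22.
P2: D(K, 0x63) = 0xC9; 0xC9 ⊕ 0xF3 = 0x3A.
P3: D(K, 0xE3) = 0x49; 0x49 ⊕ 0x63 = 0x2A.
P4: D(K, 0xF0) = 0x56; 0x56 ⊕ 0xE3 = 0xB5.
P5: D(K, 0xF3) = 0x59; 0x59 ⊕ 0xF0 = 0xA9.
P6: D(K, 0xEC) = 0x52; 0x52 ⊕ 0xF3 = 0xA1.

P1 = 0x22, P2 = 0x3A, P3 = 0x2A, P4 = 0xB5, P5 = 0xA9, P6 = 0xA1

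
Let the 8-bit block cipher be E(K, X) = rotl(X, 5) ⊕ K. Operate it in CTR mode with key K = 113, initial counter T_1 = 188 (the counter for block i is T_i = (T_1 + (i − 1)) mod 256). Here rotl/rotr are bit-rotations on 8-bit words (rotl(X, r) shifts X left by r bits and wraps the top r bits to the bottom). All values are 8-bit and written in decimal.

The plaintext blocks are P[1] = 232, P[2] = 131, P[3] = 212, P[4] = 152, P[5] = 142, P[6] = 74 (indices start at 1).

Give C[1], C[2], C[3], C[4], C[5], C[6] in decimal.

C[1] = 14, C[2] = 69, C[3] = 114, C[4] = 30, C[5] = 231, C[6] = 3

CTR encryption: S_i = E(K, T_i) where T_i is the counter for block i; C_i = P_i ⊕ S_i.
C[1]: T = 188, S = E(K, T) = 230; 232 ⊕ 230 = 14.
C[2]: T = 189, S = E(K, T) = 198; 131 ⊕ 198 = 69.
C[3]: T = 190, S = E(K, T) = 166; 212 ⊕ 166 = 114.
C[4]: T = 191, S = E(K, T) = 134; 152 ⊕ 134 = 30.
C[5]: T = 192, S = E(K, T) = 105; 142 ⊕ 105 = 231.
C[6]: T = 193, S = E(K, T) = 73; 74 ⊕ 73 = 3.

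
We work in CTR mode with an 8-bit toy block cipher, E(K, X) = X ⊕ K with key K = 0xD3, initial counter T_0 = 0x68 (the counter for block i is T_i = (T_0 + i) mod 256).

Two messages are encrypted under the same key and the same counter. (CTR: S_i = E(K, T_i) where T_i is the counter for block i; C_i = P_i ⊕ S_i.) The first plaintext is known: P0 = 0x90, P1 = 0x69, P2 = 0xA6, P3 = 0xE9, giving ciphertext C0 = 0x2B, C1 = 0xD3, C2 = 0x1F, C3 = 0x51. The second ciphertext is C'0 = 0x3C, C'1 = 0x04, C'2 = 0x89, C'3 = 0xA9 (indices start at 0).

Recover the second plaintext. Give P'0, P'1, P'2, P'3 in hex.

In CTR with a reused counter, both messages share the same keystream S_i, so C_i ⊕ C'_i = P_i ⊕ P'_i and thus P'_i = P_i ⊕ C_i ⊕ C'_i.
P'0: 0x90 ⊕ 0x2B ⊕ 0x3C = 0x87.
P'1: 0x69 ⊕ 0xD3 ⊕ 0x04 = 0xBE.
P'2: 0xA6 ⊕ 0x1F ⊕ 0x89 = 0x30.
P'3: 0xE9 ⊕ 0x51 ⊕ 0xA9 = 0x11.

P'0 = 0x87, P'1 = 0xBE, P'2 = 0x30, P'3 = 0x11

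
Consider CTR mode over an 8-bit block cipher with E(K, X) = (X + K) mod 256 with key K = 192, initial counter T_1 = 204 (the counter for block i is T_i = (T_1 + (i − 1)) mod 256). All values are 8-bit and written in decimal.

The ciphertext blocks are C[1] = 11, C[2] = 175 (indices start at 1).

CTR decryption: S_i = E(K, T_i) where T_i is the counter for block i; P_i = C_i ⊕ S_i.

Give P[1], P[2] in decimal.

P[1]: T = 204, S = E(K, T) = 140; 11 ⊕ 140 = 135.
P[2]: T = 205, S = E(K, T) = 141; 175 ⊕ 141 = 34.

P[1] = 135, P[2] = 34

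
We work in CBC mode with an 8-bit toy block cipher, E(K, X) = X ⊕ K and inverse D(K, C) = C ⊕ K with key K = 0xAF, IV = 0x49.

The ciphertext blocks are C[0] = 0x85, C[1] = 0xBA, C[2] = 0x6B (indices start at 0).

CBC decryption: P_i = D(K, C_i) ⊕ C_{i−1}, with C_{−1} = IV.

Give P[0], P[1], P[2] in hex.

P[0] = 0x63, P[1] = 0x90, P[2] = 0x7E

P[0]: D(K, 0x85) = 0x2A; 0x2A ⊕ 0x49 = 0x63.
P[1]: D(K, 0xBA) = 0x15; 0x15 ⊕ 0x85 = 0x90.
P[2]: D(K, 0x6B) = 0xC4; 0xC4 ⊕ 0xBA = 0x7E.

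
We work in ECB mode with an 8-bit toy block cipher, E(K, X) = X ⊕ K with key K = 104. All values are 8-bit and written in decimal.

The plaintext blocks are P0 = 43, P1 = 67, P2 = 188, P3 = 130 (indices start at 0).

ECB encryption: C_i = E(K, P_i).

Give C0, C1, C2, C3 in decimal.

C0: E(K, 43) = 67.
C1: E(K, 67) = 43.
C2: E(K, 188) = 212.
C3: E(K, 130) = 234.

C0 = 67, C1 = 43, C2 = 212, C3 = 234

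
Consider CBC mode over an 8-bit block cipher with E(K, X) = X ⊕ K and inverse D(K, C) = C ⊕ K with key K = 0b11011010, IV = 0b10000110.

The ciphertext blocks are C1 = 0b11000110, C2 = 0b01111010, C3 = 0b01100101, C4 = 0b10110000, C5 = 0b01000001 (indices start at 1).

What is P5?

P5 = 0b00101011

CBC decryption: P_i = D(K, C_i) ⊕ C_{i−1}, with C_{0} = IV.
P5: D(K, 0b01000001) = 0b10011011; 0b10011011 ⊕ 0b10110000 = 0b00101011.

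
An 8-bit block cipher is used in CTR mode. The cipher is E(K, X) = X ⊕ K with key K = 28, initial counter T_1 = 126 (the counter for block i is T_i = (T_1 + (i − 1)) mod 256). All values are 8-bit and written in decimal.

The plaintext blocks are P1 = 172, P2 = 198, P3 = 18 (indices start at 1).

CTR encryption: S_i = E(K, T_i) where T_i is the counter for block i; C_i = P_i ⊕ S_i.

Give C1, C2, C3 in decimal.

C1: T = 126, S = E(K, T) = 98; 172 ⊕ 98 = 206.
C2: T = 127, S = E(K, T) = 99; 198 ⊕ 99 = 165.
C3: T = 128, S = E(K, T) = 156; 18 ⊕ 156 = 142.

C1 = 206, C2 = 165, C3 = 142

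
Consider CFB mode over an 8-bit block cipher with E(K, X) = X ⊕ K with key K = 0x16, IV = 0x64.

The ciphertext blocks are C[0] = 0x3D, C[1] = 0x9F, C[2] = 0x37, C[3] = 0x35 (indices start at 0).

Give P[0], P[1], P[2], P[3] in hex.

P[0] = 0x4F, P[1] = 0xB4, P[2] = 0xBE, P[3] = 0x14

CFB decryption: P_i = C_i ⊕ E(K, C_{i−1}), with C_{−1} = IV.
P[0]: E(K, 0x64) = 0x72; 0x3D ⊕ 0x72 = 0x4F.
P[1]: E(K, 0x3D) = 0x2B; 0x9F ⊕ 0x2B = 0xB4.
P[2]: E(K, 0x9F) = 0x89; 0x37 ⊕ 0x89 = 0xBE.
P[3]: E(K, 0x37) = 0x21; 0x35 ⊕ 0x21 = 0x14.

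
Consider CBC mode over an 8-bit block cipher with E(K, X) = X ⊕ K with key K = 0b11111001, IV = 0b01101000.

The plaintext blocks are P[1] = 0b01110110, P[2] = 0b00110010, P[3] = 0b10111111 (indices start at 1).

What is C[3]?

CBC encryption: C_i = E(K, P_i ⊕ C_{i−1}), with C_{0} = IV.
C[1]: P[1] ⊕ 0b01101000 = 0b00011110; E(K, 0b00011110) = 0b11100111.
C[2]: P[2] ⊕ 0b11100111 = 0b11010101; E(K, 0b11010101) = 0b00101100.
C[3]: P[3] ⊕ 0b00101100 = 0b10010011; E(K, 0b10010011) = 0b01101010.

C[3] = 0b01101010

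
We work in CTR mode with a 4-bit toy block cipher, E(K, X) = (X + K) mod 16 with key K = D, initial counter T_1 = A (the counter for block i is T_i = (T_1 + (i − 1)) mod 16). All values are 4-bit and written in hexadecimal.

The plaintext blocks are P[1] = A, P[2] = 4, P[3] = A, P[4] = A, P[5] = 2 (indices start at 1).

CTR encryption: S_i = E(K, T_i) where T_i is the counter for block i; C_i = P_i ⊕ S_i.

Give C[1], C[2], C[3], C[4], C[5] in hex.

C[1]: T = A, S = E(K, T) = 7; A ⊕ 7 = D.
C[2]: T = B, S = E(K, T) = 8; 4 ⊕ 8 = C.
C[3]: T = C, S = E(K, T) = 9; A ⊕ 9 = 3.
C[4]: T = D, S = E(K, T) = A; A ⊕ A = 0.
C[5]: T = E, S = E(K, T) = B; 2 ⊕ B = 9.

C[1] = D, C[2] = C, C[3] = 3, C[4] = 0, C[5] = 9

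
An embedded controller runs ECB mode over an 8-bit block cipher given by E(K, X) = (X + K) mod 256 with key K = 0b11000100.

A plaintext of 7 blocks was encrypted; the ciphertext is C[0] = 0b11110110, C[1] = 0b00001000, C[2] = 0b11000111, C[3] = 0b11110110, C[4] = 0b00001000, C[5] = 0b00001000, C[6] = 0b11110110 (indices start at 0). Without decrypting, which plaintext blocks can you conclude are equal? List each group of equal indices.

ECB encrypts each block independently with the same key, so equal ciphertext blocks imply equal plaintext blocks.
C[0] = C[3] = C[6] = 0b11110110, so P[0] = P[3] = P[6].
C[1] = C[4] = C[5] = 0b00001000, so P[1] = P[4] = P[5].

P[0] = P[3] = P[6]; P[1] = P[4] = P[5]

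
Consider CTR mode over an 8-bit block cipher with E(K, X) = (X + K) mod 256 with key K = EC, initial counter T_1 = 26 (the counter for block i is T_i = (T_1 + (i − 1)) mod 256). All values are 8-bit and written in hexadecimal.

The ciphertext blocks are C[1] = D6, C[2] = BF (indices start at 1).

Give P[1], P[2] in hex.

CTR decryption: S_i = E(K, T_i) where T_i is the counter for block i; P_i = C_i ⊕ S_i.
P[1]: T = 26, S = E(K, T) = 12; D6 ⊕ 12 = C4.
P[2]: T = 27, S = E(K, T) = 13; BF ⊕ 13 = AC.

P[1] = C4, P[2] = AC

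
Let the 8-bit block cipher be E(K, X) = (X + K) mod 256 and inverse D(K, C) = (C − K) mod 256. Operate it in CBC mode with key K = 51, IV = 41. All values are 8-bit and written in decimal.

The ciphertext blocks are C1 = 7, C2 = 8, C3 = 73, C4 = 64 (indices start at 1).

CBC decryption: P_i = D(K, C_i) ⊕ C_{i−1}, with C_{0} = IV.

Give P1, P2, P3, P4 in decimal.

P1: D(K, 7) = 212; 212 ⊕ 41 = 253.
P2: D(K, 8) = 213; 213 ⊕ 7 = 210.
P3: D(K, 73) = 22; 22 ⊕ 8 = 30.
P4: D(K, 64) = 13; 13 ⊕ 73 = 68.

P1 = 253, P2 = 210, P3 = 30, P4 = 68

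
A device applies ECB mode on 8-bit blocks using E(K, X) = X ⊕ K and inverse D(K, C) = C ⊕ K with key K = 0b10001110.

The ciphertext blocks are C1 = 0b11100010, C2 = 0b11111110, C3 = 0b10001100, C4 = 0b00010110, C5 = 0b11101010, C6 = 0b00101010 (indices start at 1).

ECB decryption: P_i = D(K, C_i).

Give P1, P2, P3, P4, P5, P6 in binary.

P1: D(K, 0b11100010) = 0b01101100.
P2: D(K, 0b11111110) = 0b01110000.
P3: D(K, 0b10001100) = 0b00000010.
P4: D(K, 0b00010110) = 0b10011000.
P5: D(K, 0b11101010) = 0b01100100.
P6: D(K, 0b00101010) = 0b10100100.

P1 = 0b01101100, P2 = 0b01110000, P3 = 0b00000010, P4 = 0b10011000, P5 = 0b01100100, P6 = 0b10100100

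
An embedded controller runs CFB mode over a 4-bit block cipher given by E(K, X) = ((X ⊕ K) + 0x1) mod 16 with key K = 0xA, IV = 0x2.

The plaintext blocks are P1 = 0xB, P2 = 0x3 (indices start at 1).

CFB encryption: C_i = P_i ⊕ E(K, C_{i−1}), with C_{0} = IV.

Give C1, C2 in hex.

C1 = 0x2, C2 = 0xA

C1: E(K, 0x2) = 0x9; 0xB ⊕ 0x9 = 0x2.
C2: E(K, 0x2) = 0x9; 0x3 ⊕ 0x9 = 0xA.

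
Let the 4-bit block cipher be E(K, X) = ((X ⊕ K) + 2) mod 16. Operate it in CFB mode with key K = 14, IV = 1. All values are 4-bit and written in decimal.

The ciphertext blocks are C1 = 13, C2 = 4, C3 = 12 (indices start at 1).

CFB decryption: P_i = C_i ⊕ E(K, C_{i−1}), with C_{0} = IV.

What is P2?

P2: E(K, 13) = 5; 4 ⊕ 5 = 1.

P2 = 1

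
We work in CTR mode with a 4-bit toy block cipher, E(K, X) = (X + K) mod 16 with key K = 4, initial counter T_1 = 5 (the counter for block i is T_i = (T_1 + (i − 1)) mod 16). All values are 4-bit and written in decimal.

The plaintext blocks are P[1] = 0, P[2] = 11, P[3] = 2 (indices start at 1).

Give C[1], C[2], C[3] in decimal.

CTR encryption: S_i = E(K, T_i) where T_i is the counter for block i; C_i = P_i ⊕ S_i.
C[1]: T = 5, S = E(K, T) = 9; 0 ⊕ 9 = 9.
C[2]: T = 6, S = E(K, T) = 10; 11 ⊕ 10 = 1.
C[3]: T = 7, S = E(K, T) = 11; 2 ⊕ 11 = 9.

C[1] = 9, C[2] = 1, C[3] = 9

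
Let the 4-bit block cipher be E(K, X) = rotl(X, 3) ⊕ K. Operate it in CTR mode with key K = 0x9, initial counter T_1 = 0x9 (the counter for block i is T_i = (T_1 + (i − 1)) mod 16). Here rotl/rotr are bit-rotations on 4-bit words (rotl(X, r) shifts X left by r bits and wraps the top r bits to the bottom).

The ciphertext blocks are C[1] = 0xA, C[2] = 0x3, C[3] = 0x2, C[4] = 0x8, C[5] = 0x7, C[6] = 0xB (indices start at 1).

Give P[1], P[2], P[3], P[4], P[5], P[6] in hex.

P[1] = 0xF, P[2] = 0xF, P[3] = 0x6, P[4] = 0x7, P[5] = 0x0, P[6] = 0x5

CTR decryption: S_i = E(K, T_i) where T_i is the counter for block i; P_i = C_i ⊕ S_i.
P[1]: T = 0x9, S = E(K, T) = 0x5; 0xA ⊕ 0x5 = 0xF.
P[2]: T = 0xA, S = E(K, T) = 0xC; 0x3 ⊕ 0xC = 0xF.
P[3]: T = 0xB, S = E(K, T) = 0x4; 0x2 ⊕ 0x4 = 0x6.
P[4]: T = 0xC, S = E(K, T) = 0xF; 0x8 ⊕ 0xF = 0x7.
P[5]: T = 0xD, S = E(K, T) = 0x7; 0x7 ⊕ 0x7 = 0x0.
P[6]: T = 0xE, S = E(K, T) = 0xE; 0xB ⊕ 0xE = 0x5.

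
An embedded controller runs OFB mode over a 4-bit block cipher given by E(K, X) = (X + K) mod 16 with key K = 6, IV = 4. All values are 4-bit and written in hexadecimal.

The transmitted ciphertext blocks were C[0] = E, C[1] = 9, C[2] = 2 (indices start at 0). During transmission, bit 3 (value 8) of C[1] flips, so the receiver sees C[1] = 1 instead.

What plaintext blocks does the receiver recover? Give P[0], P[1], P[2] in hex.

P[0] = 4, P[1] = 1, P[2] = 4

OFB decryption: S_i = E(K, S_{i−1}) with S_{−1} = IV; P_i = C_i ⊕ S_i.
Only C[1] changed, to 1. In OFB, a change in C_i flips the same bit in P_i only; the keystream is unaffected. Decrypting the received ciphertext:
P[0]: S = E(K, 4) = A; E ⊕ A = 4.
P[1]: S = E(K, A) = 0; 1 ⊕ 0 = 1.
P[2]: S = E(K, 0) = 6; 2 ⊕ 6 = 4.
Blocks that differ from the original plaintext: P[1].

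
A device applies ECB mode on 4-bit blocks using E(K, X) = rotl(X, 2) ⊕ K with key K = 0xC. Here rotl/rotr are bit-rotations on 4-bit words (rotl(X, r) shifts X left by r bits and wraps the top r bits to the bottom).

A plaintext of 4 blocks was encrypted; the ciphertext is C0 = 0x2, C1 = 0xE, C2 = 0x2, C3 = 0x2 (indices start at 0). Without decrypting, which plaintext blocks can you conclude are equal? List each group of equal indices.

P0 = P2 = P3

ECB encrypts each block independently with the same key, so equal ciphertext blocks imply equal plaintext blocks.
C0 = C2 = C3 = 0x2, so P0 = P2 = P3.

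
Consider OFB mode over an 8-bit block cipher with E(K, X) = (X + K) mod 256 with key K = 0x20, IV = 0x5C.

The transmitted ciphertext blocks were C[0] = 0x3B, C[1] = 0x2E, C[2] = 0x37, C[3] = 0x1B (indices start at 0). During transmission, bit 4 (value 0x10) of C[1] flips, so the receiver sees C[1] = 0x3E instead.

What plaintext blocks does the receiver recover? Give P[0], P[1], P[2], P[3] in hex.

P[0] = 0x47, P[1] = 0xA2, P[2] = 0x8B, P[3] = 0xC7

OFB decryption: S_i = E(K, S_{i−1}) with S_{−1} = IV; P_i = C_i ⊕ S_i.
Only C[1] changed, to 0x3E. In OFB, a change in C_i flips the same bit in P_i only; the keystream is unaffected. Decrypting the received ciphertext:
P[0]: S = E(K, 0x5C) = 0x7C; 0x3B ⊕ 0x7C = 0x47.
P[1]: S = E(K, 0x7C) = 0x9C; 0x3E ⊕ 0x9C = 0xA2.
P[2]: S = E(K, 0x9C) = 0xBC; 0x37 ⊕ 0xBC = 0x8B.
P[3]: S = E(K, 0xBC) = 0xDC; 0x1B ⊕ 0xDC = 0xC7.
Blocks that differ from the original plaintext: P[1].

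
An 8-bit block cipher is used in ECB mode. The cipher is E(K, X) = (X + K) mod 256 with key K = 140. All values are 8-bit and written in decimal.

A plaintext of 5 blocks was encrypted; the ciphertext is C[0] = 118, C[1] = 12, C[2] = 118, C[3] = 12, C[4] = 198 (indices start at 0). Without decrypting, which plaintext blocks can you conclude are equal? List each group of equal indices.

P[0] = P[2]; P[1] = P[3]

ECB encrypts each block independently with the same key, so equal ciphertext blocks imply equal plaintext blocks.
C[0] = C[2] = 118, so P[0] = P[2].
C[1] = C[3] = 12, so P[1] = P[3].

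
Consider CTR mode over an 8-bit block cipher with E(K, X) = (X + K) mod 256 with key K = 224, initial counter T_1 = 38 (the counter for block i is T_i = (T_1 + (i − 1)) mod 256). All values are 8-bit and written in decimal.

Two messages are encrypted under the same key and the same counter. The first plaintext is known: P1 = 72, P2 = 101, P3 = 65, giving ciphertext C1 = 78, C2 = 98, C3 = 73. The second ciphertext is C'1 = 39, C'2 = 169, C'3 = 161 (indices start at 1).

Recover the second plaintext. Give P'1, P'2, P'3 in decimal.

In CTR with a reused counter, both messages share the same keystream S_i, so C_i ⊕ C'_i = P_i ⊕ P'_i and thus P'_i = P_i ⊕ C_i ⊕ C'_i.
P'1: 72 ⊕ 78 ⊕ 39 = 33.
P'2: 101 ⊕ 98 ⊕ 169 = 174.
P'3: 65 ⊕ 73 ⊕ 161 = 169.

P'1 = 33, P'2 = 174, P'3 = 169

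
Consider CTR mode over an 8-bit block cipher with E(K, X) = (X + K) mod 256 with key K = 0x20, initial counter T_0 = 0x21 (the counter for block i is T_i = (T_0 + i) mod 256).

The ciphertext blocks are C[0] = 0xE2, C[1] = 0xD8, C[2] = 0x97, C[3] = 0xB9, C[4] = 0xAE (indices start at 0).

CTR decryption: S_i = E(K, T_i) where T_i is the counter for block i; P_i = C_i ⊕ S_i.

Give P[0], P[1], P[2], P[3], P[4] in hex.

P[0]: T = 0x21, S = E(K, T) = 0x41; 0xE2 ⊕ 0x41 = 0xA3.
P[1]: T = 0x22, S = E(K, T) = 0x42; 0xD8 ⊕ 0x42 = 0x9A.
P[2]: T = 0x23, S = E(K, T) = 0x43; 0x97 ⊕ 0x43 = 0xD4.
P[3]: T = 0x24, S = E(K, T) = 0x44; 0xB9 ⊕ 0x44 = 0xFD.
P[4]: T = 0x25, S = E(K, T) = 0x45; 0xAE ⊕ 0x45 = 0xEB.

P[0] = 0xA3, P[1] = 0x9A, P[2] = 0xD4, P[3] = 0xFD, P[4] = 0xEB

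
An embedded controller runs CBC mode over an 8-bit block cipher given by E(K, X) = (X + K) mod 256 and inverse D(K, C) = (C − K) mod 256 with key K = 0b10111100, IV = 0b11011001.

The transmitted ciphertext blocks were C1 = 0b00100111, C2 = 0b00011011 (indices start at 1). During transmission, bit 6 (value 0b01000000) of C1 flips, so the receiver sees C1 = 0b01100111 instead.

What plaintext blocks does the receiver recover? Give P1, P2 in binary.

P1 = 0b01110010, P2 = 0b00111000

CBC decryption: P_i = D(K, C_i) ⊕ C_{i−1}, with C_{0} = IV.
Only C1 changed, to 0b01100111. In CBC, a change in C_i garbles P_i and flips the same bit in P_{i+1}. Decrypting the received ciphertext:
P1: D(K, 0b01100111) = 0b10101011; 0b10101011 ⊕ 0b11011001 = 0b01110010.
P2: D(K, 0b00011011) = 0b01011111; 0b01011111 ⊕ 0b01100111 = 0b00111000.
Blocks that differ from the original plaintext: P1, P2.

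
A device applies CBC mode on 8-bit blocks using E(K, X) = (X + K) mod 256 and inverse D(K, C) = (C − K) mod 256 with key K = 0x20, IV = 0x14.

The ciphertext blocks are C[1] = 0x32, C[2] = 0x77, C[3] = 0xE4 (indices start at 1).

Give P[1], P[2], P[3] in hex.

P[1] = 0x06, P[2] = 0x65, P[3] = 0xB3

CBC decryption: P_i = D(K, C_i) ⊕ C_{i−1}, with C_{0} = IV.
P[1]: D(K, 0x32) = 0x12; 0x12 ⊕ 0x14 = 0x06.
P[2]: D(K, 0x77) = 0x57; 0x57 ⊕ 0x32 = 0x65.
P[3]: D(K, 0xE4) = 0xC4; 0xC4 ⊕ 0x77 = 0xB3.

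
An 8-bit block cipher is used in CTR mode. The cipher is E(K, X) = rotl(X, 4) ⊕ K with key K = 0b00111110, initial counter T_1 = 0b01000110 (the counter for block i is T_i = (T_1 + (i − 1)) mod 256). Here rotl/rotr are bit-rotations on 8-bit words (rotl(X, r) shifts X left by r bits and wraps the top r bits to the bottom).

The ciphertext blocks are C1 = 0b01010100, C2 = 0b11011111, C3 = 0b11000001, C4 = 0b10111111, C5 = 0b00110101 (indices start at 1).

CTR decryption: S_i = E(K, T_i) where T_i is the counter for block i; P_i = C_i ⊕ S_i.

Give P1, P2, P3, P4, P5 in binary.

P1: T = 0b01000110, S = E(K, T) = 0b01011010; 0b01010100 ⊕ 0b01011010 = 0b00001110.
P2: T = 0b01000111, S = E(K, T) = 0b01001010; 0b11011111 ⊕ 0b01001010 = 0b10010101.
P3: T = 0b01001000, S = E(K, T) = 0b10111010; 0b11000001 ⊕ 0b10111010 = 0b01111011.
P4: T = 0b01001001, S = E(K, T) = 0b10101010; 0b10111111 ⊕ 0b10101010 = 0b00010101.
P5: T = 0b01001010, S = E(K, T) = 0b10011010; 0b00110101 ⊕ 0b10011010 = 0b10101111.

P1 = 0b00001110, P2 = 0b10010101, P3 = 0b01111011, P4 = 0b00010101, P5 = 0b10101111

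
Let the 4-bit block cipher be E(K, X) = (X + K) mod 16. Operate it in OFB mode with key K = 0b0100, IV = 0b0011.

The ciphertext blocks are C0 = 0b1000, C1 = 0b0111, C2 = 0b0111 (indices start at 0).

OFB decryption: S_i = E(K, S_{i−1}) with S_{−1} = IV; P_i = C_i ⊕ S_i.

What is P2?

P0: S = E(K, 0b0011) = 0b0111; 0b1000 ⊕ 0b0111 = 0b1111.
P1: S = E(K, 0b0111) = 0b1011; 0b0111 ⊕ 0b1011 = 0b1100.
P2: S = E(K, 0b1011) = 0b1111; 0b0111 ⊕ 0b1111 = 0b1000.

P2 = 0b1000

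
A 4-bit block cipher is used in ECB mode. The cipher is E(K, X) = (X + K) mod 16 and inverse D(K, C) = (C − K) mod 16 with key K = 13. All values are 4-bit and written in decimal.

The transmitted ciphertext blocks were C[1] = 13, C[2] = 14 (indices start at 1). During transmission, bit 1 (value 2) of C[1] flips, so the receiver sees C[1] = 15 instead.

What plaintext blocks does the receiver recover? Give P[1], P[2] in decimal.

P[1] = 2, P[2] = 1

ECB decryption: P_i = D(K, C_i).
Only C[1] changed, to 15. In ECB, a change in C_i affects only P_i. Decrypting the received ciphertext:
P[1]: D(K, 15) = 2.
P[2]: D(K, 14) = 1.
Blocks that differ from the original plaintext: P[1].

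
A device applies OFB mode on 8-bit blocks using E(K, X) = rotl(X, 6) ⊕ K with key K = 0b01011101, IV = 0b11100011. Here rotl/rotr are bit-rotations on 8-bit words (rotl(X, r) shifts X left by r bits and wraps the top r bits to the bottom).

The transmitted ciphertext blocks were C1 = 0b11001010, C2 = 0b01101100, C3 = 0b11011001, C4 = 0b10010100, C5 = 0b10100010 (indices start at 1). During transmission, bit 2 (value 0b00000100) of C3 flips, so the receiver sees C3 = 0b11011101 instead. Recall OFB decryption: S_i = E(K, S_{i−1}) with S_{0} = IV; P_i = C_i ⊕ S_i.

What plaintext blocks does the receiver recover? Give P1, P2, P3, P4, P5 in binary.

Only C3 changed, to 0b11011101. In OFB, a change in C_i flips the same bit in P_i only; the keystream is unaffected. Decrypting the received ciphertext:
P1: S = E(K, 0b11100011) = 0b10100101; 0b11001010 ⊕ 0b10100101 = 0b01101111.
P2: S = E(K, 0b10100101) = 0b00110100; 0b01101100 ⊕ 0b00110100 = 0b01011000.
P3: S = E(K, 0b00110100) = 0b01010000; 0b11011101 ⊕ 0b01010000 = 0b10001101.
P4: S = E(K, 0b01010000) = 0b01001001; 0b10010100 ⊕ 0b01001001 = 0b11011101.
P5: S = E(K, 0b01001001) = 0b00001111; 0b10100010 ⊕ 0b00001111 = 0b10101101.
Blocks that differ from the original plaintext: P3.

P1 = 0b01101111, P2 = 0b01011000, P3 = 0b10001101, P4 = 0b11011101, P5 = 0b10101101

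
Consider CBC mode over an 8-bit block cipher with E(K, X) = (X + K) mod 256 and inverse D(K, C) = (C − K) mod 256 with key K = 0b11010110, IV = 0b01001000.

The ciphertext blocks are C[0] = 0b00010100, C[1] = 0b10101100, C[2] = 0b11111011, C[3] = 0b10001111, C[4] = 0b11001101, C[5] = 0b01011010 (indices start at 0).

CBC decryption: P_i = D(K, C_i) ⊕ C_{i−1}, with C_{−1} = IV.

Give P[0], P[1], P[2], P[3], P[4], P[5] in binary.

P[0]: D(K, 0b00010100) = 0b00111110; 0b00111110 ⊕ 0b01001000 = 0b01110110.
P[1]: D(K, 0b10101100) = 0b11010110; 0b11010110 ⊕ 0b00010100 = 0b11000010.
P[2]: D(K, 0b11111011) = 0b00100101; 0b00100101 ⊕ 0b10101100 = 0b10001001.
P[3]: D(K, 0b10001111) = 0b10111001; 0b10111001 ⊕ 0b11111011 = 0b01000010.
P[4]: D(K, 0b11001101) = 0b11110111; 0b11110111 ⊕ 0b10001111 = 0b01111000.
P[5]: D(K, 0b01011010) = 0b10000100; 0b10000100 ⊕ 0b11001101 = 0b01001001.

P[0] = 0b01110110, P[1] = 0b11000010, P[2] = 0b10001001, P[3] = 0b01000010, P[4] = 0b01111000, P[5] = 0b01001001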